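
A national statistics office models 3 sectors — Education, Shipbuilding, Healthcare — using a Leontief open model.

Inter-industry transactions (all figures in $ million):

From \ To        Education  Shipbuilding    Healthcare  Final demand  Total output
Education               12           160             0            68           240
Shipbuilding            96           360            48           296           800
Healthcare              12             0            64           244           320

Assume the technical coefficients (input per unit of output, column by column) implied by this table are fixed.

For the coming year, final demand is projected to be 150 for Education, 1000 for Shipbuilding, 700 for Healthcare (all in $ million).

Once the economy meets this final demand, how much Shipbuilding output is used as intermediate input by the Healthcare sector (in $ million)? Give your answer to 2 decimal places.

z_SH = 137.82

Technical coefficients a_ij = z_ij / X_j:
  a_EE = 12/240 = 0.05, a_SE = 96/240 = 0.40, a_HE = 12/240 = 0.05
  a_ES = 160/800 = 0.20, a_SS = 360/800 = 0.45, a_HS = 0/800 = 0.00
  a_EH = 0/320 = 0.00, a_SH = 48/320 = 0.15, a_HH = 64/320 = 0.20
I − A =
  [   0.95    -0.20     0.00]
  [  -0.40     0.55    -0.15]
  [  -0.05     0.00     0.80]
Cofactors of I−A, C_ij = (−1)^(i+j)·(minor ij) (rows/columns in the sector order above):
  C_11 = (0.55)(0.80) − (-0.15)(0.00) = 0.4400
  C_12 = −[(-0.40)(0.80) − (-0.15)(-0.05)] = 0.3275
  C_13 = (-0.40)(0.00) − (0.55)(-0.05) = 0.0275
  C_21 = −[(-0.20)(0.80) − (0.00)(0.00)] = 0.1600
  C_22 = (0.95)(0.80) − (0.00)(-0.05) = 0.7600
  C_23 = −[(0.95)(0.00) − (-0.20)(-0.05)] = 0.0100
  C_31 = (-0.20)(-0.15) − (0.00)(0.55) = 0.0300
  C_32 = −[(0.95)(-0.15) − (0.00)(-0.40)] = 0.1425
  C_33 = (0.95)(0.55) − (-0.20)(-0.40) = 0.4425
det(I−A) = Σ_j (I−A)_1j·C_1j = (0.95)(0.4400) + (-0.20)(0.3275) + (0.00)(0.0275) = 0.3525
adj(I−A) = Cᵀ =
  [ 0.4400   0.1600   0.0300]
  [ 0.3275   0.7600   0.1425]
  [ 0.0275   0.0100   0.4425]
(I − A)⁻¹ = adj(I−A) / det(I−A) ≈
  [   1.2482     0.4539     0.0851]
  [   0.9291     2.1560     0.4043]
  [   0.0780     0.0284     1.2553]
First solve x = (I − A)⁻¹ d = adj(I−A)·d / det(I−A); in particular x_H = (0.0275·150 + 0.0100·1000 + 0.4425·700) / 0.3525 = 323.875 / 0.3525 ≈ 918.7943.
Intermediate flow from S to H: z_SH = a_SH · x_H = 0.15 × 323.875 / 0.3525 = 48.58125 / 0.3525 ≈ 137.82.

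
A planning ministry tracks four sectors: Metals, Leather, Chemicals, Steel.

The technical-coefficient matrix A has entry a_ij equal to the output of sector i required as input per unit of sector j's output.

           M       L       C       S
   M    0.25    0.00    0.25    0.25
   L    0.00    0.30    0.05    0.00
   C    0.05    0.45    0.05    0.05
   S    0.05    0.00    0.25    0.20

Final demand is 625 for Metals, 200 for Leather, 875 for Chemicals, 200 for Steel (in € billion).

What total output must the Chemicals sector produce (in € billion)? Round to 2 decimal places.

x_C = 1213.22

I − A =
  [   0.75     0.00    -0.25    -0.25]
  [   0.00     0.70    -0.05     0.00]
  [  -0.05    -0.45     0.95    -0.05]
  [  -0.05     0.00    -0.25     0.80]
Compute the cofactors C_ij = (−1)^(i+j)·(3×3 minor ij) of I−A; the adjugate is their transpose:
adj(I−A) = Cᵀ =
  [ 0.505250   0.118125   0.183750   0.169375]
  [ 0.002125   0.535000   0.029375   0.002500]
  [ 0.029750   0.264375   0.411250   0.035000]
  [ 0.040875   0.090000   0.140000   0.473125]
det(I−A) = Σ_j (I−A)_1j·C_1j = (0.75)(0.505250) + (0.00)(0.002125) + (-0.25)(0.029750) + (-0.25)(0.040875) = 0.36128125
(I − A)⁻¹ = adj(I−A) / det(I−A) ≈
  [   1.3985     0.3270     0.5086     0.4688]
  [   0.0059     1.4808     0.0813     0.0069]
  [   0.0823     0.7318     1.1383     0.0969]
  [   0.1131     0.2491     0.3875     1.3096]
x = (I − A)⁻¹ d = adj(I−A)·d / det(I−A), with det(I−A) = 0.36128125:
  x_M = (0.505250·625 + 0.118125·200 + 0.183750·875 + 0.169375·200) / 0.36128125 = 534.0625 / 0.36128125 ≈ 1478.25
  x_L = (0.002125·625 + 0.535000·200 + 0.029375·875 + 0.002500·200) / 0.36128125 = 134.53125 / 0.36128125 ≈ 372.37
  x_C = (0.029750·625 + 0.264375·200 + 0.411250·875 + 0.035000·200) / 0.36128125 = 438.3125 / 0.36128125 ≈ 1213.22
  x_S = (0.040875·625 + 0.090000·200 + 0.140000·875 + 0.473125·200) / 0.36128125 = 260.671875 / 0.36128125 ≈ 721.52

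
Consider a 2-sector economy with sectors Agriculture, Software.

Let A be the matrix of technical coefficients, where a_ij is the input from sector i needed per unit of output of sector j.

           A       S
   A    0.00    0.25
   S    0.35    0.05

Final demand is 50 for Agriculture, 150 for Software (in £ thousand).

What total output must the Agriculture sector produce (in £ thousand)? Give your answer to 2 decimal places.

I − A =
  [   1.00    -0.25]
  [  -0.35     0.95]
det(I−A) = (1.00)(0.95) − (-0.25)(-0.35) = 0.8625
adj(I−A) = [[0.95, 0.25], [0.35, 1.00]]
(I − A)⁻¹ = adj(I−A) / det(I−A) ≈
  [   1.1014     0.2899]
  [   0.4058     1.1594]
x = (I − A)⁻¹ d = adj(I−A)·d / det(I−A), with det(I−A) = 0.8625:
  x_A = (0.95·50 + 0.25·150) / 0.8625 = 85.00 / 0.8625 ≈ 98.55
  x_S = (0.35·50 + 1.00·150) / 0.8625 = 167.50 / 0.8625 ≈ 194.20

x_A = 98.55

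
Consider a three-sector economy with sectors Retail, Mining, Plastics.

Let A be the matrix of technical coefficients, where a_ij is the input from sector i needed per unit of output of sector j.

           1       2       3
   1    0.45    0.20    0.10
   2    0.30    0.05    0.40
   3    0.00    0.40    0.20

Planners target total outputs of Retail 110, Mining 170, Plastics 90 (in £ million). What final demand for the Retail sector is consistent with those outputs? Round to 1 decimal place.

d_1 = 17.5

I − A =
  [   0.55    -0.20    -0.10]
  [  -0.30     0.95    -0.40]
  [   0.00    -0.40     0.80]
d = (I − A) x:
  d_1 = (+0.55)·110 + (-0.20)·170 + (-0.10)·90 = 17.5
  d_2 = (-0.30)·110 + (+0.95)·170 + (-0.40)·90 = 92.5
  d_3 = (+0.00)·110 + (-0.40)·170 + (+0.80)·90 = 4.0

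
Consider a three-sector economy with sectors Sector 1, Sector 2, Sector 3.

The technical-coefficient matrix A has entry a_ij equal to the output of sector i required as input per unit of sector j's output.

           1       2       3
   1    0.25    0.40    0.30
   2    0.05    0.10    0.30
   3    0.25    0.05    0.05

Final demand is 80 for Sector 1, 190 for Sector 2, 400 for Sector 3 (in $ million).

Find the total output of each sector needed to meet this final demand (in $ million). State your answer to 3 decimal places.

I − A =
  [   0.75    -0.40    -0.30]
  [  -0.05     0.90    -0.30]
  [  -0.25    -0.05     0.95]
Cofactors of I−A, C_ij = (−1)^(i+j)·(minor ij) (rows/columns in the sector order above):
  C_11 = (0.90)(0.95) − (-0.30)(-0.05) = 0.8400
  C_12 = −[(-0.05)(0.95) − (-0.30)(-0.25)] = 0.1225
  C_13 = (-0.05)(-0.05) − (0.90)(-0.25) = 0.2275
  C_21 = −[(-0.40)(0.95) − (-0.30)(-0.05)] = 0.3950
  C_22 = (0.75)(0.95) − (-0.30)(-0.25) = 0.6375
  C_23 = −[(0.75)(-0.05) − (-0.40)(-0.25)] = 0.1375
  C_31 = (-0.40)(-0.30) − (-0.30)(0.90) = 0.3900
  C_32 = −[(0.75)(-0.30) − (-0.30)(-0.05)] = 0.2400
  C_33 = (0.75)(0.90) − (-0.40)(-0.05) = 0.6550
det(I−A) = Σ_j (I−A)_1j·C_1j = (0.75)(0.8400) + (-0.40)(0.1225) + (-0.30)(0.2275) = 0.51275
adj(I−A) = Cᵀ =
  [ 0.8400   0.3950   0.3900]
  [ 0.1225   0.6375   0.2400]
  [ 0.2275   0.1375   0.6550]
(I − A)⁻¹ = adj(I−A) / det(I−A) ≈
  [   1.6382     0.7704     0.7606]
  [   0.2389     1.2433     0.4681]
  [   0.4437     0.2682     1.2774]
x = (I − A)⁻¹ d = adj(I−A)·d / det(I−A), with det(I−A) = 0.51275:
  x_1 = (0.8400·80 + 0.3950·190 + 0.3900·400) / 0.51275 = 298.25 / 0.51275 ≈ 581.667
  x_2 = (0.1225·80 + 0.6375·190 + 0.2400·400) / 0.51275 = 226.925 / 0.51275 ≈ 442.565
  x_3 = (0.2275·80 + 0.1375·190 + 0.6550·400) / 0.51275 = 306.325 / 0.51275 ≈ 597.416

x_1 = 581.667, x_2 = 442.565, x_3 = 597.416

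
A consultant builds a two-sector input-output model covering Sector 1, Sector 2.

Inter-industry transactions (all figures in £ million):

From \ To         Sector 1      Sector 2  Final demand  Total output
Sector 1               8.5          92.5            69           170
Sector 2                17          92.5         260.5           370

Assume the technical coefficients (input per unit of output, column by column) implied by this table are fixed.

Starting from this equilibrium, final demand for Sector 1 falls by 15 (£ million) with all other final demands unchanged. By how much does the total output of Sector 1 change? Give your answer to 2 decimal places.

Δx_1 = -16.36

Technical coefficients a_ij = z_ij / X_j:
  a_11 = 8.5/170 = 0.05, a_21 = 17/170 = 0.10
  a_12 = 92.5/370 = 0.25, a_22 = 92.5/370 = 0.25
I − A =
  [   0.95    -0.25]
  [  -0.10     0.75]
det(I−A) = (0.95)(0.75) − (-0.25)(-0.10) = 0.6875
adj(I−A) = [[0.75, 0.25], [0.10, 0.95]]
(I − A)⁻¹ = adj(I−A) / det(I−A) ≈
  [   1.0909     0.3636]
  [   0.1455     1.3818]
Δx = (I − A)⁻¹ Δd with Δd having -15 in the Sector 1 component and 0 elsewhere.
So Δx_1 = L_11 · (-15), where L_11 = adj(I−A)_11 / det(I−A) = 0.75 / 0.6875.
Δx_1 = 0.75 × (-15) / 0.6875 = -11.25 / 0.6875 ≈ -16.36.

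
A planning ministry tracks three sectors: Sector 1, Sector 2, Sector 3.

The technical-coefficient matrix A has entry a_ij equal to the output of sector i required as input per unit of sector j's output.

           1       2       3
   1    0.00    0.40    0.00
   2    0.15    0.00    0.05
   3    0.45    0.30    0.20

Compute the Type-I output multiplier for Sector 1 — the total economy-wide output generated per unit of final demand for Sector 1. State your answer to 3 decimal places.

m_1 = 1.954

I − A =
  [   1.00    -0.40     0.00]
  [  -0.15     1.00    -0.05]
  [  -0.45    -0.30     0.80]
Cofactors of I−A, C_ij = (−1)^(i+j)·(minor ij) (rows/columns in the sector order above):
  C_11 = (1.00)(0.80) − (-0.05)(-0.30) = 0.7850
  C_12 = −[(-0.15)(0.80) − (-0.05)(-0.45)] = 0.1425
  C_13 = (-0.15)(-0.30) − (1.00)(-0.45) = 0.4950
  C_21 = −[(-0.40)(0.80) − (0.00)(-0.30)] = 0.3200
  C_22 = (1.00)(0.80) − (0.00)(-0.45) = 0.8000
  C_23 = −[(1.00)(-0.30) − (-0.40)(-0.45)] = 0.4800
  C_31 = (-0.40)(-0.05) − (0.00)(1.00) = 0.0200
  C_32 = −[(1.00)(-0.05) − (0.00)(-0.15)] = 0.0500
  C_33 = (1.00)(1.00) − (-0.40)(-0.15) = 0.9400
det(I−A) = Σ_j (I−A)_1j·C_1j = (1.00)(0.7850) + (-0.40)(0.1425) + (0.00)(0.4950) = 0.7280
adj(I−A) = Cᵀ =
  [ 0.7850   0.3200   0.0200]
  [ 0.1425   0.8000   0.0500]
  [ 0.4950   0.4800   0.9400]
(I − A)⁻¹ = adj(I−A) / det(I−A) ≈
  [   1.0783     0.4396     0.0275]
  [   0.1957     1.0989     0.0687]
  [   0.6799     0.6593     1.2912]
The output multiplier for sector j is the column-j sum of the Leontief inverse (I − A)⁻¹ = adj(I−A) / det(I−A).
Column 1 of adj(I−A): (0.7850, 0.1425, 0.4950); det(I−A) = 0.7280.
m_1 = (0.7850 + 0.1425 + 0.4950) / 0.7280 = 1.4225 / 0.7280 ≈ 1.954.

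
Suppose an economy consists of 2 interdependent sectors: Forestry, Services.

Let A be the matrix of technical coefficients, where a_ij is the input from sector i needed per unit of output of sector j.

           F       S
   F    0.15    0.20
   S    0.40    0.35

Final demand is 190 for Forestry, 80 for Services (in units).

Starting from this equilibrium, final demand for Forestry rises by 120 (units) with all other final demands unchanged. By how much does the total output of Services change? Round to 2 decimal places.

Δx_S = 101.59

I − A =
  [   0.85    -0.20]
  [  -0.40     0.65]
det(I−A) = (0.85)(0.65) − (-0.20)(-0.40) = 0.4725
adj(I−A) = [[0.65, 0.20], [0.40, 0.85]]
(I − A)⁻¹ = adj(I−A) / det(I−A) ≈
  [   1.3757     0.4233]
  [   0.8466     1.7989]
Δx = (I − A)⁻¹ Δd with Δd having +120 in the Forestry component and 0 elsewhere.
So Δx_S = L_SF · (+120), where L_SF = adj(I−A)_SF / det(I−A) = 0.40 / 0.4725.
Δx_S = 0.40 × (+120) / 0.4725 = 48.00 / 0.4725 ≈ 101.59.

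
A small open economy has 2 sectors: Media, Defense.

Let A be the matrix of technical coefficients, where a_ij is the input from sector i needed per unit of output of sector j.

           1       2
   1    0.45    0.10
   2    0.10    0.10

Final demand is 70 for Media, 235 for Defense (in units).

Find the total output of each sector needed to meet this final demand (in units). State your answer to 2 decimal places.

I − A =
  [   0.55    -0.10]
  [  -0.10     0.90]
det(I−A) = (0.55)(0.90) − (-0.10)(-0.10) = 0.4850
adj(I−A) = [[0.90, 0.10], [0.10, 0.55]]
(I − A)⁻¹ = adj(I−A) / det(I−A) ≈
  [   1.8557     0.2062]
  [   0.2062     1.1340]
x = (I − A)⁻¹ d = adj(I−A)·d / det(I−A), with det(I−A) = 0.4850:
  x_1 = (0.90·70 + 0.10·235) / 0.4850 = 86.50 / 0.4850 ≈ 178.35
  x_2 = (0.10·70 + 0.55·235) / 0.4850 = 136.25 / 0.4850 ≈ 280.93

x_1 = 178.35, x_2 = 280.93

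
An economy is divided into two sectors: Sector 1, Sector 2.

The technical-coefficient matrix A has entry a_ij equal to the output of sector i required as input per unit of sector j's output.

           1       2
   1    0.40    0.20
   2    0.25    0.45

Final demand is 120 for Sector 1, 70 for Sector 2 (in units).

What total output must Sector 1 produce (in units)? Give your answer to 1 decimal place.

x_1 = 285.7

I − A =
  [   0.60    -0.20]
  [  -0.25     0.55]
det(I−A) = (0.60)(0.55) − (-0.20)(-0.25) = 0.2800
adj(I−A) = [[0.55, 0.20], [0.25, 0.60]]
(I − A)⁻¹ = adj(I−A) / det(I−A) ≈
  [   1.9643     0.7143]
  [   0.8929     2.1429]
x = (I − A)⁻¹ d = adj(I−A)·d / det(I−A), with det(I−A) = 0.2800:
  x_1 = (0.55·120 + 0.20·70) / 0.2800 = 80.00 / 0.2800 ≈ 285.7
  x_2 = (0.25·120 + 0.60·70) / 0.2800 = 72.00 / 0.2800 ≈ 257.1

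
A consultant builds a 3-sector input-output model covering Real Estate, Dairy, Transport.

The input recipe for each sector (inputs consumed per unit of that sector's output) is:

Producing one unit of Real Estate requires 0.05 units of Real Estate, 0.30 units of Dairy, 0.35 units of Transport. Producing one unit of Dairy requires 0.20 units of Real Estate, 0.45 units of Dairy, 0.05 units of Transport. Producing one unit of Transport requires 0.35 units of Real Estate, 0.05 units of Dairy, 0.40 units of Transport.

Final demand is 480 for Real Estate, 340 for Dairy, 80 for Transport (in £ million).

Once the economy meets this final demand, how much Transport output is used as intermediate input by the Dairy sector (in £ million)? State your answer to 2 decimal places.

z_32 = 65.11

I − A =
  [   0.95    -0.20    -0.35]
  [  -0.30     0.55    -0.05]
  [  -0.35    -0.05     0.60]
Cofactors of I−A, C_ij = (−1)^(i+j)·(minor ij) (rows/columns in the sector order above):
  C_11 = (0.55)(0.60) − (-0.05)(-0.05) = 0.3275
  C_12 = −[(-0.30)(0.60) − (-0.05)(-0.35)] = 0.1975
  C_13 = (-0.30)(-0.05) − (0.55)(-0.35) = 0.2075
  C_21 = −[(-0.20)(0.60) − (-0.35)(-0.05)] = 0.1375
  C_22 = (0.95)(0.60) − (-0.35)(-0.35) = 0.4475
  C_23 = −[(0.95)(-0.05) − (-0.20)(-0.35)] = 0.1175
  C_31 = (-0.20)(-0.05) − (-0.35)(0.55) = 0.2025
  C_32 = −[(0.95)(-0.05) − (-0.35)(-0.30)] = 0.1525
  C_33 = (0.95)(0.55) − (-0.20)(-0.30) = 0.4625
det(I−A) = Σ_j (I−A)_1j·C_1j = (0.95)(0.3275) + (-0.20)(0.1975) + (-0.35)(0.2075) = 0.1990
adj(I−A) = Cᵀ =
  [ 0.3275   0.1375   0.2025]
  [ 0.1975   0.4475   0.1525]
  [ 0.2075   0.1175   0.4625]
(I − A)⁻¹ = adj(I−A) / det(I−A) ≈
  [   1.6457     0.6910     1.0176]
  [   0.9925     2.2487     0.7663]
  [   1.0427     0.5905     2.3241]
First solve x = (I − A)⁻¹ d = adj(I−A)·d / det(I−A); in particular x_2 = (0.1975·480 + 0.4475·340 + 0.1525·80) / 0.1990 = 259.15 / 0.1990 ≈ 1302.2613.
Intermediate flow from 3 to 2: z_32 = a_32 · x_2 = 0.05 × 259.15 / 0.1990 = 12.9575 / 0.1990 ≈ 65.11.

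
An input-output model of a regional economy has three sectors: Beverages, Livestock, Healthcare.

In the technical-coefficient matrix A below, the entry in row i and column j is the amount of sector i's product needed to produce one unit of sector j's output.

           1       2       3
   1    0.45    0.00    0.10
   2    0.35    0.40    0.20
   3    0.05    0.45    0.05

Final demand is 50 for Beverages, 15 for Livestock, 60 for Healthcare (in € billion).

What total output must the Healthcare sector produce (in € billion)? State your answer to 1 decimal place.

x_3 = 134.1

I − A =
  [   0.55     0.00    -0.10]
  [  -0.35     0.60    -0.20]
  [  -0.05    -0.45     0.95]
Cofactors of I−A, C_ij = (−1)^(i+j)·(minor ij) (rows/columns in the sector order above):
  C_11 = (0.60)(0.95) − (-0.20)(-0.45) = 0.4800
  C_12 = −[(-0.35)(0.95) − (-0.20)(-0.05)] = 0.3425
  C_13 = (-0.35)(-0.45) − (0.60)(-0.05) = 0.1875
  C_21 = −[(0.00)(0.95) − (-0.10)(-0.45)] = 0.0450
  C_22 = (0.55)(0.95) − (-0.10)(-0.05) = 0.5175
  C_23 = −[(0.55)(-0.45) − (0.00)(-0.05)] = 0.2475
  C_31 = (0.00)(-0.20) − (-0.10)(0.60) = 0.0600
  C_32 = −[(0.55)(-0.20) − (-0.10)(-0.35)] = 0.1450
  C_33 = (0.55)(0.60) − (0.00)(-0.35) = 0.3300
det(I−A) = Σ_j (I−A)_1j·C_1j = (0.55)(0.4800) + (0.00)(0.3425) + (-0.10)(0.1875) = 0.24525
adj(I−A) = Cᵀ =
  [ 0.4800   0.0450   0.0600]
  [ 0.3425   0.5175   0.1450]
  [ 0.1875   0.2475   0.3300]
(I − A)⁻¹ = adj(I−A) / det(I−A) ≈
  [   1.9572     0.1835     0.2446]
  [   1.3965     2.1101     0.5912]
  [   0.7645     1.0092     1.3456]
x = (I − A)⁻¹ d = adj(I−A)·d / det(I−A), with det(I−A) = 0.24525:
  x_1 = (0.4800·50 + 0.0450·15 + 0.0600·60) / 0.24525 = 28.275 / 0.24525 ≈ 115.3
  x_2 = (0.3425·50 + 0.5175·15 + 0.1450·60) / 0.24525 = 33.5875 / 0.24525 ≈ 137.0
  x_3 = (0.1875·50 + 0.2475·15 + 0.3300·60) / 0.24525 = 32.8875 / 0.24525 ≈ 134.1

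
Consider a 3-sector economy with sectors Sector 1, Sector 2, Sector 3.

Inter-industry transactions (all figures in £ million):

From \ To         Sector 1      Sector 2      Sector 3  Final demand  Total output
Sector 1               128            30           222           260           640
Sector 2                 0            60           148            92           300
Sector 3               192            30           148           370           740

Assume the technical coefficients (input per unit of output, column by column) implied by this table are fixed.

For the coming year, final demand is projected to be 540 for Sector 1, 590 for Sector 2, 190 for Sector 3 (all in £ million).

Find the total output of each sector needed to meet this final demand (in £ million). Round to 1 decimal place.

Technical coefficients a_ij = z_ij / X_j:
  a_11 = 128/640 = 0.20, a_21 = 0/640 = 0.00, a_31 = 192/640 = 0.30
  a_12 = 30/300 = 0.10, a_22 = 60/300 = 0.20, a_32 = 30/300 = 0.10
  a_13 = 222/740 = 0.30, a_23 = 148/740 = 0.20, a_33 = 148/740 = 0.20
I − A =
  [   0.80    -0.10    -0.30]
  [   0.00     0.80    -0.20]
  [  -0.30    -0.10     0.80]
Cofactors of I−A, C_ij = (−1)^(i+j)·(minor ij) (rows/columns in the sector order above):
  C_11 = (0.80)(0.80) − (-0.20)(-0.10) = 0.6200
  C_12 = −[(0.00)(0.80) − (-0.20)(-0.30)] = 0.0600
  C_13 = (0.00)(-0.10) − (0.80)(-0.30) = 0.2400
  C_21 = −[(-0.10)(0.80) − (-0.30)(-0.10)] = 0.1100
  C_22 = (0.80)(0.80) − (-0.30)(-0.30) = 0.5500
  C_23 = −[(0.80)(-0.10) − (-0.10)(-0.30)] = 0.1100
  C_31 = (-0.10)(-0.20) − (-0.30)(0.80) = 0.2600
  C_32 = −[(0.80)(-0.20) − (-0.30)(0.00)] = 0.1600
  C_33 = (0.80)(0.80) − (-0.10)(0.00) = 0.6400
det(I−A) = Σ_j (I−A)_1j·C_1j = (0.80)(0.6200) + (-0.10)(0.0600) + (-0.30)(0.2400) = 0.4180
adj(I−A) = Cᵀ =
  [ 0.6200   0.1100   0.2600]
  [ 0.0600   0.5500   0.1600]
  [ 0.2400   0.1100   0.6400]
(I − A)⁻¹ = adj(I−A) / det(I−A) ≈
  [   1.4833     0.2632     0.6220]
  [   0.1435     1.3158     0.3828]
  [   0.5742     0.2632     1.5311]
x = (I − A)⁻¹ d = adj(I−A)·d / det(I−A), with det(I−A) = 0.4180:
  x_1 = (0.6200·540 + 0.1100·590 + 0.2600·190) / 0.4180 = 449.10 / 0.4180 ≈ 1074.4
  x_2 = (0.0600·540 + 0.5500·590 + 0.1600·190) / 0.4180 = 387.30 / 0.4180 ≈ 926.6
  x_3 = (0.2400·540 + 0.1100·590 + 0.6400·190) / 0.4180 = 316.10 / 0.4180 ≈ 756.2

x_1 = 1074.4, x_2 = 926.6, x_3 = 756.2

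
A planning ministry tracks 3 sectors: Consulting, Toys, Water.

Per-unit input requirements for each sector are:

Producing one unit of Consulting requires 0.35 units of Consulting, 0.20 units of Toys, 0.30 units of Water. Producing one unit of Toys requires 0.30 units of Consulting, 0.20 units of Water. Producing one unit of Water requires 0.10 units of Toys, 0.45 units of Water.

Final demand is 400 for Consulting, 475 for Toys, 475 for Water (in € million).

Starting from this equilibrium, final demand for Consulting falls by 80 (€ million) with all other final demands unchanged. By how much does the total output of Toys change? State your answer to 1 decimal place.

I − A =
  [   0.65    -0.30     0.00]
  [  -0.20     1.00    -0.10]
  [  -0.30    -0.20     0.55]
Cofactors of I−A, C_ij = (−1)^(i+j)·(minor ij) (rows/columns in the sector order above):
  C_11 = (1.00)(0.55) − (-0.10)(-0.20) = 0.5300
  C_12 = −[(-0.20)(0.55) − (-0.10)(-0.30)] = 0.1400
  C_13 = (-0.20)(-0.20) − (1.00)(-0.30) = 0.3400
  C_21 = −[(-0.30)(0.55) − (0.00)(-0.20)] = 0.1650
  C_22 = (0.65)(0.55) − (0.00)(-0.30) = 0.3575
  C_23 = −[(0.65)(-0.20) − (-0.30)(-0.30)] = 0.2200
  C_31 = (-0.30)(-0.10) − (0.00)(1.00) = 0.0300
  C_32 = −[(0.65)(-0.10) − (0.00)(-0.20)] = 0.0650
  C_33 = (0.65)(1.00) − (-0.30)(-0.20) = 0.5900
det(I−A) = Σ_j (I−A)_1j·C_1j = (0.65)(0.5300) + (-0.30)(0.1400) + (0.00)(0.3400) = 0.3025
adj(I−A) = Cᵀ =
  [ 0.5300   0.1650   0.0300]
  [ 0.1400   0.3575   0.0650]
  [ 0.3400   0.2200   0.5900]
(I − A)⁻¹ = adj(I−A) / det(I−A) ≈
  [   1.7521     0.5455     0.0992]
  [   0.4628     1.1818     0.2149]
  [   1.1240     0.7273     1.9504]
Δx = (I − A)⁻¹ Δd with Δd having -80 in the Consulting component and 0 elsewhere.
So Δx_T = L_TC · (-80), where L_TC = adj(I−A)_TC / det(I−A) = 0.1400 / 0.3025.
Δx_T = 0.1400 × (-80) / 0.3025 = -11.20 / 0.3025 ≈ -37.0.

Δx_T = -37.0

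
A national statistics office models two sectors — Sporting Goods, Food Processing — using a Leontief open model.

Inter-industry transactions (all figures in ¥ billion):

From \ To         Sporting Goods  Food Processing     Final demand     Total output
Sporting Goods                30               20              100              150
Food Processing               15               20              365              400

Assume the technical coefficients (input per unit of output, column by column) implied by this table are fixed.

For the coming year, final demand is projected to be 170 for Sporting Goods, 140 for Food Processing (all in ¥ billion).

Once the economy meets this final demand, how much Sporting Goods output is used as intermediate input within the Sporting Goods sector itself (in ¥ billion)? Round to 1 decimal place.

Technical coefficients a_ij = z_ij / X_j:
  a_11 = 30/150 = 0.20, a_21 = 15/150 = 0.10
  a_12 = 20/400 = 0.05, a_22 = 20/400 = 0.05
I − A =
  [   0.80    -0.05]
  [  -0.10     0.95]
det(I−A) = (0.80)(0.95) − (-0.05)(-0.10) = 0.7550
adj(I−A) = [[0.95, 0.05], [0.10, 0.80]]
(I − A)⁻¹ = adj(I−A) / det(I−A) ≈
  [   1.2583     0.0662]
  [   0.1325     1.0596]
First solve x = (I − A)⁻¹ d = adj(I−A)·d / det(I−A); in particular x_1 = (0.95·170 + 0.05·140) / 0.7550 = 168.50 / 0.7550 ≈ 223.179.
Intermediate flow from 1 to 1: z_11 = a_11 · x_1 = 0.20 × 168.50 / 0.7550 = 33.70 / 0.7550 ≈ 44.6.

z_11 = 44.6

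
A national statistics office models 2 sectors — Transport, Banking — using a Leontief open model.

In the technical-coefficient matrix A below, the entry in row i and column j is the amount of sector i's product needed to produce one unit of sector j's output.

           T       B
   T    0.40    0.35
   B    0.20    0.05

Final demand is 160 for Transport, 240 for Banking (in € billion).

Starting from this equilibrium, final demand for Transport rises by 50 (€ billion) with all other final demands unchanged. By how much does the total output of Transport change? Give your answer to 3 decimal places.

Δx_T = 95.000

I − A =
  [   0.60    -0.35]
  [  -0.20     0.95]
det(I−A) = (0.60)(0.95) − (-0.35)(-0.20) = 0.5000
adj(I−A) = [[0.95, 0.35], [0.20, 0.60]]
(I − A)⁻¹ = adj(I−A) / det(I−A) ≈
  [   1.9000     0.7000]
  [   0.4000     1.2000]
Δx = (I − A)⁻¹ Δd with Δd having +50 in the Transport component and 0 elsewhere.
So Δx_T = L_TT · (+50), where L_TT = adj(I−A)_TT / det(I−A) = 0.95 / 0.5000.
Δx_T = 0.95 × (+50) / 0.5000 = 47.50 / 0.5000 = 95.000.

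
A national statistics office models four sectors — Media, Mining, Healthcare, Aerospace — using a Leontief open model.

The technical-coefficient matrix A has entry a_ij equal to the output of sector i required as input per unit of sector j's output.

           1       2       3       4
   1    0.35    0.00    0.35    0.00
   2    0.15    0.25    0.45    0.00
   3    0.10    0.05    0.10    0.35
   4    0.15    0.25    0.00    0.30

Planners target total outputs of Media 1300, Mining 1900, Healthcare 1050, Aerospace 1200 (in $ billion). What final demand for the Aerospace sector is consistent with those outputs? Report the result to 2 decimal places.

d_4 = 170.00

I − A =
  [   0.65     0.00    -0.35     0.00]
  [  -0.15     0.75    -0.45     0.00]
  [  -0.10    -0.05     0.90    -0.35]
  [  -0.15    -0.25     0.00     0.70]
d = (I − A) x:
  d_1 = (+0.65)·1300 + (+0.00)·1900 + (-0.35)·1050 + (+0.00)·1200 = 477.50
  d_2 = (-0.15)·1300 + (+0.75)·1900 + (-0.45)·1050 + (+0.00)·1200 = 757.50
  d_3 = (-0.10)·1300 + (-0.05)·1900 + (+0.90)·1050 + (-0.35)·1200 = 300.00
  d_4 = (-0.15)·1300 + (-0.25)·1900 + (+0.00)·1050 + (+0.70)·1200 = 170.00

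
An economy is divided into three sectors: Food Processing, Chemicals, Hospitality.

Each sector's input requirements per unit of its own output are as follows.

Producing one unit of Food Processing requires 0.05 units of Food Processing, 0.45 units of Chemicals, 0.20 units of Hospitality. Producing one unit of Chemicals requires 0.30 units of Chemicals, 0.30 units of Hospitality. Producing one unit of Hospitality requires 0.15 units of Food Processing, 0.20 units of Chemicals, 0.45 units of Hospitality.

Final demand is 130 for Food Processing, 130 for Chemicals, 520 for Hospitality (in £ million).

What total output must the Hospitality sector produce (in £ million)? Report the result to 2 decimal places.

x_H = 1564.86

I − A =
  [   0.95     0.00    -0.15]
  [  -0.45     0.70    -0.20]
  [  -0.20    -0.30     0.55]
Cofactors of I−A, C_ij = (−1)^(i+j)·(minor ij) (rows/columns in the sector order above):
  C_11 = (0.70)(0.55) − (-0.20)(-0.30) = 0.3250
  C_12 = −[(-0.45)(0.55) − (-0.20)(-0.20)] = 0.2875
  C_13 = (-0.45)(-0.30) − (0.70)(-0.20) = 0.2750
  C_21 = −[(0.00)(0.55) − (-0.15)(-0.30)] = 0.0450
  C_22 = (0.95)(0.55) − (-0.15)(-0.20) = 0.4925
  C_23 = −[(0.95)(-0.30) − (0.00)(-0.20)] = 0.2850
  C_31 = (0.00)(-0.20) − (-0.15)(0.70) = 0.1050
  C_32 = −[(0.95)(-0.20) − (-0.15)(-0.45)] = 0.2575
  C_33 = (0.95)(0.70) − (0.00)(-0.45) = 0.6650
det(I−A) = Σ_j (I−A)_1j·C_1j = (0.95)(0.3250) + (0.00)(0.2875) + (-0.15)(0.2750) = 0.2675
adj(I−A) = Cᵀ =
  [ 0.3250   0.0450   0.1050]
  [ 0.2875   0.4925   0.2575]
  [ 0.2750   0.2850   0.6650]
(I − A)⁻¹ = adj(I−A) / det(I−A) ≈
  [   1.2150     0.1682     0.3925]
  [   1.0748     1.8411     0.9626]
  [   1.0280     1.0654     2.4860]
x = (I − A)⁻¹ d = adj(I−A)·d / det(I−A), with det(I−A) = 0.2675:
  x_F = (0.3250·130 + 0.0450·130 + 0.1050·520) / 0.2675 = 102.70 / 0.2675 ≈ 383.93
  x_C = (0.2875·130 + 0.4925·130 + 0.2575·520) / 0.2675 = 235.30 / 0.2675 ≈ 879.63
  x_H = (0.2750·130 + 0.2850·130 + 0.6650·520) / 0.2675 = 418.60 / 0.2675 ≈ 1564.86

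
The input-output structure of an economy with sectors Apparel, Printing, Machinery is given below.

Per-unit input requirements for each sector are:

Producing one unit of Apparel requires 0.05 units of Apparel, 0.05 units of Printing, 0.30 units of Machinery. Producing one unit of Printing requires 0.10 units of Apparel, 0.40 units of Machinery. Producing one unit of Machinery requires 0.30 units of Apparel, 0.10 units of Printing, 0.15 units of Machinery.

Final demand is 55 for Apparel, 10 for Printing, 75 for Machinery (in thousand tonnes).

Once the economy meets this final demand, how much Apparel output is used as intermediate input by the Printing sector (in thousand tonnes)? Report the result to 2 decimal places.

z_AP = 2.91

I − A =
  [   0.95    -0.10    -0.30]
  [  -0.05     1.00    -0.10]
  [  -0.30    -0.40     0.85]
Cofactors of I−A, C_ij = (−1)^(i+j)·(minor ij) (rows/columns in the sector order above):
  C_11 = (1.00)(0.85) − (-0.10)(-0.40) = 0.8100
  C_12 = −[(-0.05)(0.85) − (-0.10)(-0.30)] = 0.0725
  C_13 = (-0.05)(-0.40) − (1.00)(-0.30) = 0.3200
  C_21 = −[(-0.10)(0.85) − (-0.30)(-0.40)] = 0.2050
  C_22 = (0.95)(0.85) − (-0.30)(-0.30) = 0.7175
  C_23 = −[(0.95)(-0.40) − (-0.10)(-0.30)] = 0.4100
  C_31 = (-0.10)(-0.10) − (-0.30)(1.00) = 0.3100
  C_32 = −[(0.95)(-0.10) − (-0.30)(-0.05)] = 0.1100
  C_33 = (0.95)(1.00) − (-0.10)(-0.05) = 0.9450
det(I−A) = Σ_j (I−A)_1j·C_1j = (0.95)(0.8100) + (-0.10)(0.0725) + (-0.30)(0.3200) = 0.66625
adj(I−A) = Cᵀ =
  [ 0.8100   0.2050   0.3100]
  [ 0.0725   0.7175   0.1100]
  [ 0.3200   0.4100   0.9450]
(I − A)⁻¹ = adj(I−A) / det(I−A) ≈
  [   1.2158     0.3077     0.4653]
  [   0.1088     1.0769     0.1651]
  [   0.4803     0.6154     1.4184]
First solve x = (I − A)⁻¹ d = adj(I−A)·d / det(I−A); in particular x_P = (0.0725·55 + 0.7175·10 + 0.1100·75) / 0.66625 = 19.4125 / 0.66625 ≈ 29.1370.
Intermediate flow from A to P: z_AP = a_AP · x_P = 0.10 × 19.4125 / 0.66625 = 1.94125 / 0.66625 ≈ 2.91.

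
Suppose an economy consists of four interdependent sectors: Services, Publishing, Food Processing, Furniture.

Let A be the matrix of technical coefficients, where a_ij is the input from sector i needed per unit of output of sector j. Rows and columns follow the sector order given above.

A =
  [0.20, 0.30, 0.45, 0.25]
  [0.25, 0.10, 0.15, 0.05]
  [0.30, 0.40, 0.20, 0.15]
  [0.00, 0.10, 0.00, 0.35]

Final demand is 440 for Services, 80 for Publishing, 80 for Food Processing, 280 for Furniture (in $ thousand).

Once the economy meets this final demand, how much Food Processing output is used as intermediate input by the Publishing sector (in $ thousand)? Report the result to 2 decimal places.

I − A =
  [   0.80    -0.30    -0.45    -0.25]
  [  -0.25     0.90    -0.15    -0.05]
  [  -0.30    -0.40     0.80    -0.15]
  [   0.00    -0.10     0.00     0.65]
Compute the cofactors C_ij = (−1)^(i+j)·(3×3 minor ij) of I−A; the adjugate is their transpose:
adj(I−A) = Cᵀ =
  [ 0.422750   0.299750   0.294000   0.253500]
  [ 0.159250   0.328250   0.151125   0.121375]
  [ 0.242750   0.286000   0.409000   0.209750]
  [ 0.024500   0.050500   0.023250   0.288000]
det(I−A) = Σ_j (I−A)_1j·C_1j = (0.80)(0.422750) + (-0.30)(0.159250) + (-0.45)(0.242750) + (-0.25)(0.024500) = 0.1750625
(I − A)⁻¹ = adj(I−A) / det(I−A) ≈
  [   2.4149     1.7122     1.6794     1.4481]
  [   0.9097     1.8750     0.8633     0.6933]
  [   1.3866     1.6337     2.3363     1.1981]
  [   0.1400     0.2885     0.1328     1.6451]
First solve x = (I − A)⁻¹ d = adj(I−A)·d / det(I−A); in particular x_2 = (0.159250·440 + 0.328250·80 + 0.151125·80 + 0.121375·280) / 0.1750625 = 142.405 / 0.1750625 ≈ 813.4523.
Intermediate flow from 3 to 2: z_32 = a_32 · x_2 = 0.40 × 142.405 / 0.1750625 = 56.962 / 0.1750625 ≈ 325.38.

z_32 = 325.38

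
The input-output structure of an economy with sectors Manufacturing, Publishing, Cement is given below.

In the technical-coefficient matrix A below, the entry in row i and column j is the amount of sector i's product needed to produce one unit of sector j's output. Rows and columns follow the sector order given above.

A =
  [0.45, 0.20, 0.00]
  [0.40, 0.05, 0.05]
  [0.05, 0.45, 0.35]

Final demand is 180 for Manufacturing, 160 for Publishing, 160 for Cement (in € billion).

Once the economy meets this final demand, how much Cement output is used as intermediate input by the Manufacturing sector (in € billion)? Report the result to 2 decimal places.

z_31 = 23.57

I − A =
  [   0.55    -0.20     0.00]
  [  -0.40     0.95    -0.05]
  [  -0.05    -0.45     0.65]
Cofactors of I−A, C_ij = (−1)^(i+j)·(minor ij) (rows/columns in the sector order above):
  C_11 = (0.95)(0.65) − (-0.05)(-0.45) = 0.5950
  C_12 = −[(-0.40)(0.65) − (-0.05)(-0.05)] = 0.2625
  C_13 = (-0.40)(-0.45) − (0.95)(-0.05) = 0.2275
  C_21 = −[(-0.20)(0.65) − (0.00)(-0.45)] = 0.1300
  C_22 = (0.55)(0.65) − (0.00)(-0.05) = 0.3575
  C_23 = −[(0.55)(-0.45) − (-0.20)(-0.05)] = 0.2575
  C_31 = (-0.20)(-0.05) − (0.00)(0.95) = 0.0100
  C_32 = −[(0.55)(-0.05) − (0.00)(-0.40)] = 0.0275
  C_33 = (0.55)(0.95) − (-0.20)(-0.40) = 0.4425
det(I−A) = Σ_j (I−A)_1j·C_1j = (0.55)(0.5950) + (-0.20)(0.2625) + (0.00)(0.2275) = 0.27475
adj(I−A) = Cᵀ =
  [ 0.5950   0.1300   0.0100]
  [ 0.2625   0.3575   0.0275]
  [ 0.2275   0.2575   0.4425]
(I − A)⁻¹ = adj(I−A) / det(I−A) ≈
  [   2.1656     0.4732     0.0364]
  [   0.9554     1.3012     0.1001]
  [   0.8280     0.9372     1.6106]
First solve x = (I − A)⁻¹ d = adj(I−A)·d / det(I−A); in particular x_1 = (0.5950·180 + 0.1300·160 + 0.0100·160) / 0.27475 = 129.50 / 0.27475 ≈ 471.3376.
Intermediate flow from 3 to 1: z_31 = a_31 · x_1 = 0.05 × 129.50 / 0.27475 = 6.475 / 0.27475 ≈ 23.57.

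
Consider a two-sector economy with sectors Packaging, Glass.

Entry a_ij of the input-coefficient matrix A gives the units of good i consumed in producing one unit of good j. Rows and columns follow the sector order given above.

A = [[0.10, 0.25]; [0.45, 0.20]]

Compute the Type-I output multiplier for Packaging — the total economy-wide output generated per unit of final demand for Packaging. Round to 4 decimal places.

m_1 = 2.0576

I − A =
  [   0.90    -0.25]
  [  -0.45     0.80]
det(I−A) = (0.90)(0.80) − (-0.25)(-0.45) = 0.6075
adj(I−A) = [[0.80, 0.25], [0.45, 0.90]]
(I − A)⁻¹ = adj(I−A) / det(I−A) ≈
  [   1.31687     0.41152]
  [   0.74074     1.48148]
The output multiplier for sector j is the column-j sum of the Leontief inverse (I − A)⁻¹ = adj(I−A) / det(I−A).
Column 1 of adj(I−A): (0.80, 0.45); det(I−A) = 0.6075.
m_1 = (0.80 + 0.45) / 0.6075 = 1.25 / 0.6075 ≈ 2.0576.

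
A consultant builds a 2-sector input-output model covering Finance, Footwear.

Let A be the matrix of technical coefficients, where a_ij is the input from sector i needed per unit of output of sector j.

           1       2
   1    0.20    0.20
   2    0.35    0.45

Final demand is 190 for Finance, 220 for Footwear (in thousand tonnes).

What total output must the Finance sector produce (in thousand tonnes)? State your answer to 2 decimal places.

x_1 = 401.35

I − A =
  [   0.80    -0.20]
  [  -0.35     0.55]
det(I−A) = (0.80)(0.55) − (-0.20)(-0.35) = 0.3700
adj(I−A) = [[0.55, 0.20], [0.35, 0.80]]
(I − A)⁻¹ = adj(I−A) / det(I−A) ≈
  [   1.4865     0.5405]
  [   0.9459     2.1622]
x = (I − A)⁻¹ d = adj(I−A)·d / det(I−A), with det(I−A) = 0.3700:
  x_1 = (0.55·190 + 0.20·220) / 0.3700 = 148.50 / 0.3700 ≈ 401.35
  x_2 = (0.35·190 + 0.80·220) / 0.3700 = 242.50 / 0.3700 ≈ 655.41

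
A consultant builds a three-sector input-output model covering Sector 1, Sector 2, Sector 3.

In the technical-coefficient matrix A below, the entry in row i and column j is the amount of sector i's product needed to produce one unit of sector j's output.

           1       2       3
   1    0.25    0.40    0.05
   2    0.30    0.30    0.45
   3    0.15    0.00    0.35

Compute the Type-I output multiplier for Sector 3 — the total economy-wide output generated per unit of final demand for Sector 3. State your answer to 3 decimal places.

I − A =
  [   0.75    -0.40    -0.05]
  [  -0.30     0.70    -0.45]
  [  -0.15     0.00     0.65]
Cofactors of I−A, C_ij = (−1)^(i+j)·(minor ij) (rows/columns in the sector order above):
  C_11 = (0.70)(0.65) − (-0.45)(0.00) = 0.4550
  C_12 = −[(-0.30)(0.65) − (-0.45)(-0.15)] = 0.2625
  C_13 = (-0.30)(0.00) − (0.70)(-0.15) = 0.1050
  C_21 = −[(-0.40)(0.65) − (-0.05)(0.00)] = 0.2600
  C_22 = (0.75)(0.65) − (-0.05)(-0.15) = 0.4800
  C_23 = −[(0.75)(0.00) − (-0.40)(-0.15)] = 0.0600
  C_31 = (-0.40)(-0.45) − (-0.05)(0.70) = 0.2150
  C_32 = −[(0.75)(-0.45) − (-0.05)(-0.30)] = 0.3525
  C_33 = (0.75)(0.70) − (-0.40)(-0.30) = 0.4050
det(I−A) = Σ_j (I−A)_1j·C_1j = (0.75)(0.4550) + (-0.40)(0.2625) + (-0.05)(0.1050) = 0.2310
adj(I−A) = Cᵀ =
  [ 0.4550   0.2600   0.2150]
  [ 0.2625   0.4800   0.3525]
  [ 0.1050   0.0600   0.4050]
(I − A)⁻¹ = adj(I−A) / det(I−A) ≈
  [   1.9697     1.1255     0.9307]
  [   1.1364     2.0779     1.5260]
  [   0.4545     0.2597     1.7532]
The output multiplier for sector j is the column-j sum of the Leontief inverse (I − A)⁻¹ = adj(I−A) / det(I−A).
Column 3 of adj(I−A): (0.2150, 0.3525, 0.4050); det(I−A) = 0.2310.
m_3 = (0.2150 + 0.3525 + 0.4050) / 0.2310 = 0.9725 / 0.2310 ≈ 4.210.

m_3 = 4.210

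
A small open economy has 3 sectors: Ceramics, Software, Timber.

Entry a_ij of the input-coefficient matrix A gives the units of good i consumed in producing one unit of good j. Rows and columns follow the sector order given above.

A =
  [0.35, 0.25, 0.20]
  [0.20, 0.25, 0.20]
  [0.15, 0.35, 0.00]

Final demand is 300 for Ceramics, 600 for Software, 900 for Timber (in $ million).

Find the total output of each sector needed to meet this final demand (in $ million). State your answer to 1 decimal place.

x_1 = 1655.2, x_2 = 1706.9, x_3 = 1745.7

I − A =
  [   0.65    -0.25    -0.20]
  [  -0.20     0.75    -0.20]
  [  -0.15    -0.35     1.00]
Cofactors of I−A, C_ij = (−1)^(i+j)·(minor ij) (rows/columns in the sector order above):
  C_11 = (0.75)(1.00) − (-0.20)(-0.35) = 0.6800
  C_12 = −[(-0.20)(1.00) − (-0.20)(-0.15)] = 0.2300
  C_13 = (-0.20)(-0.35) − (0.75)(-0.15) = 0.1825
  C_21 = −[(-0.25)(1.00) − (-0.20)(-0.35)] = 0.3200
  C_22 = (0.65)(1.00) − (-0.20)(-0.15) = 0.6200
  C_23 = −[(0.65)(-0.35) − (-0.25)(-0.15)] = 0.2650
  C_31 = (-0.25)(-0.20) − (-0.20)(0.75) = 0.2000
  C_32 = −[(0.65)(-0.20) − (-0.20)(-0.20)] = 0.1700
  C_33 = (0.65)(0.75) − (-0.25)(-0.20) = 0.4375
det(I−A) = Σ_j (I−A)_1j·C_1j = (0.65)(0.6800) + (-0.25)(0.2300) + (-0.20)(0.1825) = 0.3480
adj(I−A) = Cᵀ =
  [ 0.6800   0.3200   0.2000]
  [ 0.2300   0.6200   0.1700]
  [ 0.1825   0.2650   0.4375]
(I − A)⁻¹ = adj(I−A) / det(I−A) ≈
  [   1.9540     0.9195     0.5747]
  [   0.6609     1.7816     0.4885]
  [   0.5244     0.7615     1.2572]
x = (I − A)⁻¹ d = adj(I−A)·d / det(I−A), with det(I−A) = 0.3480:
  x_1 = (0.6800·300 + 0.3200·600 + 0.2000·900) / 0.3480 = 576.00 / 0.3480 ≈ 1655.2
  x_2 = (0.2300·300 + 0.6200·600 + 0.1700·900) / 0.3480 = 594.00 / 0.3480 ≈ 1706.9
  x_3 = (0.1825·300 + 0.2650·600 + 0.4375·900) / 0.3480 = 607.50 / 0.3480 ≈ 1745.7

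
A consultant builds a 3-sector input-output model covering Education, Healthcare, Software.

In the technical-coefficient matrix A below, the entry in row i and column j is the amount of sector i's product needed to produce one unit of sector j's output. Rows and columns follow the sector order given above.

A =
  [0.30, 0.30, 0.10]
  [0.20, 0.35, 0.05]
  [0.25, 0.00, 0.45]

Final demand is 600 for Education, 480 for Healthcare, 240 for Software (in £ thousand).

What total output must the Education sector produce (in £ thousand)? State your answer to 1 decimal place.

x_E = 1586.3

I − A =
  [   0.70    -0.30    -0.10]
  [  -0.20     0.65    -0.05]
  [  -0.25     0.00     0.55]
Cofactors of I−A, C_ij = (−1)^(i+j)·(minor ij) (rows/columns in the sector order above):
  C_11 = (0.65)(0.55) − (-0.05)(0.00) = 0.3575
  C_12 = −[(-0.20)(0.55) − (-0.05)(-0.25)] = 0.1225
  C_13 = (-0.20)(0.00) − (0.65)(-0.25) = 0.1625
  C_21 = −[(-0.30)(0.55) − (-0.10)(0.00)] = 0.1650
  C_22 = (0.70)(0.55) − (-0.10)(-0.25) = 0.3600
  C_23 = −[(0.70)(0.00) − (-0.30)(-0.25)] = 0.0750
  C_31 = (-0.30)(-0.05) − (-0.10)(0.65) = 0.0800
  C_32 = −[(0.70)(-0.05) − (-0.10)(-0.20)] = 0.0550
  C_33 = (0.70)(0.65) − (-0.30)(-0.20) = 0.3950
det(I−A) = Σ_j (I−A)_1j·C_1j = (0.70)(0.3575) + (-0.30)(0.1225) + (-0.10)(0.1625) = 0.19725
adj(I−A) = Cᵀ =
  [ 0.3575   0.1650   0.0800]
  [ 0.1225   0.3600   0.0550]
  [ 0.1625   0.0750   0.3950]
(I − A)⁻¹ = adj(I−A) / det(I−A) ≈
  [   1.8124     0.8365     0.4056]
  [   0.6210     1.8251     0.2788]
  [   0.8238     0.3802     2.0025]
x = (I − A)⁻¹ d = adj(I−A)·d / det(I−A), with det(I−A) = 0.19725:
  x_E = (0.3575·600 + 0.1650·480 + 0.0800·240) / 0.19725 = 312.90 / 0.19725 ≈ 1586.3
  x_H = (0.1225·600 + 0.3600·480 + 0.0550·240) / 0.19725 = 259.50 / 0.19725 ≈ 1315.6
  x_S = (0.1625·600 + 0.0750·480 + 0.3950·240) / 0.19725 = 228.30 / 0.19725 ≈ 1157.4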